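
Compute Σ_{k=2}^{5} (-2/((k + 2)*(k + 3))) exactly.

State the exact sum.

Step 1: r(k) = (k + 2)/(k + 4).
Take A(k)=k + 2, B(k)=k + 4, C(k)=1.
f must satisfy (k + 2)·f(k+1) − (k + 3)·f(k) = 1.
From deg A=1, deg B=1, deg C=0: d=1.
Solving with deg f ≤ 1: f(k) = k/2.
Then R = B(k−1)f/C = k*(k + 3)/2, so s_k = R(k)·t_k = -k/(k + 2).
s_(k+1) − s_k = -2/(k**2 + 5*k + 6) = t_k.
Telescoping: Σ = s_(6) − s_(2) = -3/4 − (-1/2) = -1/4.

Σ = -1/4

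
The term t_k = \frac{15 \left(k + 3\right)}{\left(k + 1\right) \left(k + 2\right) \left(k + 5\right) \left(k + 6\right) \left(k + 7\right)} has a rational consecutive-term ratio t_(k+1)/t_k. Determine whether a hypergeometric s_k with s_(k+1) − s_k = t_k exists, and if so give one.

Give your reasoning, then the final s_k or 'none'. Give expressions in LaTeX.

s_k = \frac{k \left(k^{2} + 12 k + 41\right)}{6 \left(k^{3} + 12 k^{2} + 41 k + 30\right)}

r(k) = (k + 1)*(k + 4)*(k + 5)/((k + 3)**2*(k + 8)) after simplifying.
A = k + 1, B = k + 8, C = k**3 + 10*k**2 + 33*k + 36.
f must satisfy (k + 1)·f(k+1) − (k + 7)·f(k) = k**3 + 10*k**2 + 33*k + 36.
deg f ≤ 6 (via 1,1,3).
Solve for f: f(k) = k*(k + 2)*(k + 3)*(k + 4)*(k**2 + 12*k + 41)/90 (degree 6 ≤ 6).
Then R = B(k−1)f/C = k*(k + 2)*(k + 7)*(k**2 + 12*k + 41)/(90*(k + 3)), so s_k = R(k)·t_k = k*(k**2 + 12*k + 41)/(6*(k**3 + 12*k**2 + 41*k + 30)).
s_(k+1) − s_k = 15*(k + 3)/(k**5 + 21*k**4 + 163*k**3 + 567*k**2 + 844*k + 420) = t_k.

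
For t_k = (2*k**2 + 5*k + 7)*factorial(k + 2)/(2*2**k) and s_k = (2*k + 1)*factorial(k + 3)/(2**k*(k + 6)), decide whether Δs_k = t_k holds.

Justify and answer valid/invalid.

Invalid: residual -3*(2*k**3 + 17*k**2 + 33*k + 40)*factorial(k + 2)/(2*2**k*(k + 6)*(k + 7)) ≠ 0.

s_(k+1) = (2*k + 3)*factorial(k + 4)/(2*2**k*(k + 7))
s_(k+1) − s_k = (2*k**3 + 19*k**2 + 48*k + 58)*factorial(k + 3)/(2*2**k*(k + 6)*(k + 7))
(s_(k+1) − s_k) − t_k = -3*(2*k**3 + 17*k**2 + 33*k + 40)*factorial(k + 2)/(2*2**k*(k + 6)*(k + 7))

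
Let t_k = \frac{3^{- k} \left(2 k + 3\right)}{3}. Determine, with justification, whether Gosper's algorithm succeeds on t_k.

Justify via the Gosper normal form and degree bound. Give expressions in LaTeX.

Ratio r(k) = (2*k + 5)/(3*(2*k + 3)).
So A=1/3 and B=1, with C=k + 3/2.
Key eq: (1/3)·f(k+1) = (1)·f(k) + (k + 3/2).
Bound: deg f ≤ 1.
Solve for f: f(k) = -3*(k + 2)/2 (degree 1 ≤ 1).
Certificate R = B(k−1)f/C = -3*(k + 2)/(2*k + 3) gives s_k = (-k - 2)/3**k.
Verify: (2*k + 3)/(3*3**k) matches t_k.

Yes. s_k = 3^{- k} \left(- k - 2\right).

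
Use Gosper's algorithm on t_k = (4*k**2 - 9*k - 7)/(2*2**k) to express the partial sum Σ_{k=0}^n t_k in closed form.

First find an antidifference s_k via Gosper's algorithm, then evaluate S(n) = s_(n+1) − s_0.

S(n) = 2**(-n - 1)*(-2**(n + 3) - 4*n**2 - 7*n + 1)

The ratio is (4*k**2 - k - 12)/(2*(4*k**2 - 9*k - 7)).
A = 1/2, B = 1, C = k**2 - 9*k/4 - 7/4.
Set up (1/2)·f(k+1) − (1)·f(k) − (k**2 - 9*k/4 - 7/4) = 0.
Bound: deg f ≤ 2.
Solve for f: f(k) = -(4*k**2 - k - 4)/2 (degree 2 ≤ 2).
Get s_k = R·t_k = (-4*k**2 + k + 4)/2**k with R(k) = B(k−1)f(k)/C(k) = -2*(4*k**2 - k - 4)/(4*k**2 - 9*k - 7).
Verify: (4*k**2 - 9*k - 7)/(2*2**k) matches t_k.
Evaluate: s_(n+1) = 2**(-n - 1)*(-4*n**2 - 7*n + 1); subtract s_(0) = 4 ⇒ S(n) = 2**(-n - 1)*(-2**(n + 3) - 4*n**2 - 7*n + 1).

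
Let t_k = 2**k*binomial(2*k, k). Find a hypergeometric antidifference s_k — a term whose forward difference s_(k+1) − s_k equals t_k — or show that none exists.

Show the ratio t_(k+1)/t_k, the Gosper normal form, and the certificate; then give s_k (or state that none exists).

no hypergeometric antidifference exists

Step 1: r(k) = 4*(2*k + 1)/(k + 1).
So A=8*k + 4 and B=k + 1, with C=1.
Set up (8*k + 4)·f(k+1) − (k)·f(k) − (1) = 0.
Degrees (1,1,0) ⇒ d ≤ -1.
deg f ≤ -1 is impossible — no certificate.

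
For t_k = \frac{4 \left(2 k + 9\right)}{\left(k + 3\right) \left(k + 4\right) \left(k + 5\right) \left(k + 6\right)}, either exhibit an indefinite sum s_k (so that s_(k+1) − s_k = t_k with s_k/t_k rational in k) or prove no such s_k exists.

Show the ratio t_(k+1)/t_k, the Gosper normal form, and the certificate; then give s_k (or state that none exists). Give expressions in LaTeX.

s_k = \frac{4 k \left(k + 8\right)}{15 \left(k^{2} + 8 k + 15\right)}

Compute t_(k+1)/t_k: get (k + 3)*(2*k + 11)/((k + 7)*(2*k + 9)).
Normal form (A,B,C) = (k + 3, k + 7, k + 9/2).
Need (k + 3)·f(k+1) − (k + 6)·f(k) = k + 9/2.
Degrees (1,1,1) ⇒ d ≤ 3.
A polynomial solution: f(k) = k*(k + 4)*(k + 8)/30.
R(k) = B(k−1)·f(k)/C(k) = k*(k + 4)*(k + 6)*(k + 8)/(15*(2*k + 9)); s_k = R·t_k = 4*k*(k + 8)/(15*(k**2 + 8*k + 15)).
s_(k+1) − s_k = 4*(2*k + 9)/(k**4 + 18*k**3 + 119*k**2 + 342*k + 360) = t_k.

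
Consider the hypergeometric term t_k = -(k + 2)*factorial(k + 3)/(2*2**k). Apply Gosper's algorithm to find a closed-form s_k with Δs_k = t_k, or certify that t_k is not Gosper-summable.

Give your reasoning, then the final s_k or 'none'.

The ratio is (k + 3)*(k + 4)/(2*(k + 2)).
So A=k/2 + 2 and B=1, with C=k + 2.
Set up (k/2 + 2)·f(k+1) − (1)·f(k) − (k + 2) = 0.
Degrees (1,0,1) ⇒ d ≤ 0.
Coefficient equations give f(k) = 2.
R(k) = B(k−1)·f(k)/C(k) = 2/(k + 2); s_k = R·t_k = -factorial(k + 3)/2**k.
Verify: -(k + 2)*factorial(k + 3)/(2*2**k) matches t_k.

s_k = -factorial(k + 3)/2**k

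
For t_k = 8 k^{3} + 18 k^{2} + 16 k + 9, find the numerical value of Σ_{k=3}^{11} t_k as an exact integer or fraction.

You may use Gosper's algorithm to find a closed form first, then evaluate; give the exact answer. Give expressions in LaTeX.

The ratio is (8*k**3 + 42*k**2 + 76*k + 51)/(8*k**3 + 18*k**2 + 16*k + 9).
A = 1, B = 1, C = k**3 + 9*k**2/4 + 2*k + 9/8.
Need (1)·f(k+1) − (1)·f(k) = k**3 + 9*k**2/4 + 2*k + 9/8.
From deg A=0, deg B=0, deg C=3: d=4.
A polynomial solution: f(k) = k*(2*k**3 + 2*k**2 + k + 4)/8.
R(k) = B(k−1)·f(k)/C(k) = k*(2*k**3 + 2*k**2 + k + 4)/(8*k**3 + 18*k**2 + 16*k + 9); s_k = R·t_k = k*(2*k**3 + 2*k**2 + k + 4).
Δs = 8*k**3 + 18*k**2 + 16*k + 9, as required.
Evaluate s at k=12 and k=3: 45120 and 237; difference 44883.

Σ = 44883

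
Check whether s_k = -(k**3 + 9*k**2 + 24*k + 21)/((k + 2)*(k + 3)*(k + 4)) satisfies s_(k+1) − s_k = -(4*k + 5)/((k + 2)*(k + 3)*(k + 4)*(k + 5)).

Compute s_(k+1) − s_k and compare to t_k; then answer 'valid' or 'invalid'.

valid (s_(k+1) − s_k reduces to t_k)

s_(k+1) = (-24*k - (k + 1)**3 - 9*(k + 1)**2 - 45)/((k + 3)*(k + 4)*(k + 5))
s_(k+1) − s_k = (-4*k - 5)/(k**4 + 14*k**3 + 71*k**2 + 154*k + 120)
(s_(k+1) − s_k) − t_k = 0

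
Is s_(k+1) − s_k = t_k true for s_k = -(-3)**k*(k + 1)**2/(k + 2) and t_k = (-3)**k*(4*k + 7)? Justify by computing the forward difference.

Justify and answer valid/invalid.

Invalid: residual (-3)**k*(-4*k**2 - 16*k - 15)/(k**2 + 5*k + 6) ≠ 0.

s_(k+1) = 3*(-3)**k*(k + 2)**2/(k + 3)
s_(k+1) − s_k = (-3)**k*((k + 1)**2*(k + 3) + 3*(k + 2)**3)/((k + 2)*(k + 3))
(s_(k+1) − s_k) − t_k = (-3)**k*(-4*k**2 - 16*k - 15)/(k**2 + 5*k + 6)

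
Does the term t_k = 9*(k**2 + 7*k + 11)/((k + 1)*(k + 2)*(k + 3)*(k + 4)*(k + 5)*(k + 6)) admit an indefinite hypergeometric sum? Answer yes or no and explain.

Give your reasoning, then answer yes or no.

r(k) = (k + 1)*(7*k + (k + 1)**2 + 18)/((k + 7)*(k**2 + 7*k + 11)) after simplifying.
A = k + 1, B = k + 7, C = k**2 + 7*k + 11.
Solve (k + 1)·f(k+1) − (k + 6)·f(k) = k**2 + 7*k + 11.
Bound: deg f ≤ 5.
Solving with deg f ≤ 5: f(k) = k*(k + 2)*(k + 4)*(k**2 + 9*k + 23)/45.
Get s_k = R·t_k = k*(k**2 + 9*k + 23)/(5*(k**3 + 9*k**2 + 23*k + 15)) with R(k) = B(k−1)f(k)/C(k) = k*(k + 2)*(k + 4)*(k + 6)*(k**2 + 9*k + 23)/(45*(k**2 + 7*k + 11)).
Δs = 9*(k**2 + 7*k + 11)/(k**6 + 21*k**5 + 175*k**4 + 735*k**3 + 1624*k**2 + 1764*k + 720), as required.

Yes. s_k = k*(k**2 + 9*k + 23)/(5*(k**3 + 9*k**2 + 23*k + 15)).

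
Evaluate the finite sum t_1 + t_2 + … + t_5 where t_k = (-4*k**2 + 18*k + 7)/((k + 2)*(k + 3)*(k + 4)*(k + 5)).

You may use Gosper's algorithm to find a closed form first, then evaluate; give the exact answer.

Σ = 79/720

r(k) = (k + 2)*(18*k - 4*(k + 1)**2 + 25)/((k + 6)*(-4*k**2 + 18*k + 7)) after simplifying.
Gosper form: A/B · C(k+1)/C(k) with A=k + 2, B=k + 6, C=k**2 - 9*k/2 - 7/4.
f must satisfy (k + 2)·f(k+1) − (k + 5)·f(k) = k**2 - 9*k/2 - 7/4.
d = 3 from the (1,1,2) case.
Solve for f: f(k) = k*(k**2 - 87*k + 2)/96 (degree 3 ≤ 3).
R(k) = B(k−1)·f(k)/C(k) = k*(k + 5)*(k**2 - 87*k + 2)/(24*(4*k**2 - 18*k - 7)); s_k = R·t_k = k*(-k**2 + 87*k - 2)/(24*(k + 2)*(k + 3)*(k + 4)).
s_(k+1) − s_k = (-4*k**2 + 18*k + 7)/(k**4 + 14*k**3 + 71*k**2 + 154*k + 120) = t_k.
Sum = s_(6) − s_(1); s_(6) = 121/720, s_(1) = 7/120 ⇒ 79/720.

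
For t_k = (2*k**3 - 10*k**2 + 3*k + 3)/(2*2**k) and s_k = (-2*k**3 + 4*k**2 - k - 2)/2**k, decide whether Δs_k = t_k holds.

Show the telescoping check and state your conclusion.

valid; difference matches t_k

s_(k+1) = (-2*k**3 - 2*k**2 + k - 1)/(2*2**k)
s_(k+1) − s_k = (2*k**3 - 10*k**2 + 3*k + 3)/(2*2**k)
(s_(k+1) − s_k) − t_k = 0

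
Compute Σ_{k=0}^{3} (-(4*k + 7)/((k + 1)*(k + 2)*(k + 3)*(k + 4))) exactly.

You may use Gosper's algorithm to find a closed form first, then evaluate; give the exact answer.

Σ = -47/105

r(k) = (k + 1)*(4*k + 11)/((k + 5)*(4*k + 7)) after simplifying.
So A=k + 1 and B=k + 5, with C=k + 7/4.
Set up (k + 1)·f(k+1) − (k + 4)·f(k) − (k + 7/4) = 0.
deg f ≤ 3 (via 1,1,1).
Solving with deg f ≤ 3: f(k) = k*(k**2 + 6*k + 7)/8.
So s_k = (B(k−1)f/C)·t_k = (k*(k + 4)*(k**2 + 6*k + 7)/(2*(4*k + 7)))·t_k = k*(-k**2 - 6*k - 7)/(2*(k + 1)*(k + 2)*(k + 3)).
s_(k+1) − s_k = (-4*k - 7)/(k**4 + 10*k**3 + 35*k**2 + 50*k + 24) = t_k.
Telescoping: Σ = s_(4) − s_(0) = -47/105 − (0) = -47/105.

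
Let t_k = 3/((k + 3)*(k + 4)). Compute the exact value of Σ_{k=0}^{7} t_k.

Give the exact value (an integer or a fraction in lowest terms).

Σ = 8/11

r(k) = (k + 3)/(k + 5) after simplifying.
Normal form (A,B,C) = (k + 3, k + 5, 1).
Set up (k + 3)·f(k+1) − (k + 4)·f(k) − (1) = 0.
From deg A=1, deg B=1, deg C=0: d=1.
Match coefficients ⇒ f(k) = k/3.
Then R = B(k−1)f/C = k*(k + 4)/3, so s_k = R(k)·t_k = k/(k + 3).
Check: Δs_k = 3/(k**2 + 7*k + 12). ✓
Telescoping: Σ = s_(8) − s_(0) = 8/11 − (0) = 8/11.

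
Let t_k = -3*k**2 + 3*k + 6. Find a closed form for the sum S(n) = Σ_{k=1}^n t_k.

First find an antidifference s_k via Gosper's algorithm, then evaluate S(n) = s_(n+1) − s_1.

t_(k+1)/t_k = (k**2 + k - 2)/(k**2 - k - 2).
Take A(k)=1, B(k)=1, C(k)=k**2 - k - 2.
Set up (1)·f(k+1) − (1)·f(k) − (k**2 - k - 2) = 0.
d = 3 from the (0,0,2) case.
Solve for f: f(k) = k*(k - 4)*(k + 1)/3 (degree 3 ≤ 3).
Get s_k = R·t_k = k*(-k**2 + 3*k + 4) with R(k) = B(k−1)f(k)/C(k) = k*(k - 4)/(3*(k - 2)).
Verify: -3*k**2 + 3*k + 6 matches t_k.
Telescope: S(n) = s_(n+1) − s_(1) = -n**3 + 7*n + 6 − (6) = n*(7 - n**2).

S(n) = n*(7 - n**2)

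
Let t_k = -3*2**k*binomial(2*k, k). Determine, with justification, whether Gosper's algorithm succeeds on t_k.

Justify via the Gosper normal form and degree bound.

r(k) = 4*(2*k + 1)/(k + 1) after simplifying.
Gosper form: A/B · C(k+1)/C(k) with A=8*k + 4, B=k + 1, C=1.
Key eq: (8*k + 4)·f(k+1) = (k)·f(k) + (1).
d = -1 from the (1,1,0) case.
Bound -1 < 0, so the key equation has no polynomial solution.

No — key equation has no polynomial f.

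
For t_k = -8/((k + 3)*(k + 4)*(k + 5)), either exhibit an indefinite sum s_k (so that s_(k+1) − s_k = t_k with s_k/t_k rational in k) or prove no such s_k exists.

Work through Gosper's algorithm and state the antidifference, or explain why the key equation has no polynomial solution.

Compute t_(k+1)/t_k: get (k + 3)/(k + 6).
A = k + 3, B = k + 6, C = 1.
Solve (k + 3)·f(k+1) − (k + 5)·f(k) = 1.
deg f ≤ 2 (via 1,1,0).
A polynomial solution: f(k) = k*(k + 7)/24.
So s_k = (B(k−1)f/C)·t_k = (k*(k + 5)*(k + 7)/24)·t_k = k*(-k - 7)/(3*(k + 3)*(k + 4)).
s_(k+1) − s_k = -8/(k**3 + 12*k**2 + 47*k + 60) = t_k.

s_k = k*(-k - 7)/(3*(k + 3)*(k + 4))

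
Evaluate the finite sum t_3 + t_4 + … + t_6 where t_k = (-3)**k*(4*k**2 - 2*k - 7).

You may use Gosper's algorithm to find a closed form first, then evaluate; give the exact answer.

Compute t_(k+1)/t_k: get 3*(-4*k**2 - 6*k + 5)/(4*k**2 - 2*k - 7).
Gosper form: A/B · C(k+1)/C(k) with A=-3, B=1, C=k**2 - k/2 - 7/4.
Need (-3)·f(k+1) − (1)·f(k) = k**2 - k/2 - 7/4.
Degrees (0,0,2) ⇒ d ≤ 2.
A polynomial solution: f(k) = -(k**2 - 2*k - 1)/4.
So s_k = (B(k−1)f/C)·t_k = (-(k**2 - 2*k - 1)/(4*k**2 - 2*k - 7))·t_k = (-3)**k*(-k**2 + 2*k + 1).
Δs = (-3)**k*(4*k**2 - 2*k - 7), as required.
Σ_(k=3)^(6) t_k = s_(7) − s_(3) = 74358 − (54) = 74304.

Σ = 74304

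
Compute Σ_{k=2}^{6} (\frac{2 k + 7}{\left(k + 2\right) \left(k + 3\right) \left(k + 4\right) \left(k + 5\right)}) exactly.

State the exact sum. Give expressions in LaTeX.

Σ = 25/792

The ratio is (k + 2)*(2*k + 9)/((k + 6)*(2*k + 7)).
So A=k + 2 and B=k + 6, with C=k + 7/2.
Need (k + 2)·f(k+1) − (k + 5)·f(k) = k + 7/2.
Bound: deg f ≤ 3.
Match coefficients ⇒ f(k) = k*(k + 3)*(k + 6)/16.
Certificate R = B(k−1)f/C = k*(k + 3)*(k + 5)*(k + 6)/(8*(2*k + 7)) gives s_k = k*(k + 6)/(8*(k**2 + 6*k + 8)).
Δs = (2*k + 7)/(k**4 + 14*k**3 + 71*k**2 + 154*k + 120), as required.
Sum = s_(7) − s_(2); s_(7) = 91/792, s_(2) = 1/12 ⇒ 25/792.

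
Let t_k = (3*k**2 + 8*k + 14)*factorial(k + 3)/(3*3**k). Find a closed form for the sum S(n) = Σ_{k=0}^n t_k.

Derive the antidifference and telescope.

Compute t_(k+1)/t_k: get (k + 4)*(8*k + 3*(k + 1)**2 + 22)/(3*(3*k**2 + 8*k + 14)).
Normal form (A,B,C) = (k/3 + 4/3, 1, k**2 + 8*k/3 + 14/3).
f must satisfy (k/3 + 4/3)·f(k+1) − (1)·f(k) = k**2 + 8*k/3 + 14/3.
Degrees (1,0,2) ⇒ d ≤ 1.
A polynomial solution: f(k) = 3*k + 2.
Get s_k = R·t_k = (3*k + 2)*factorial(k + 3)/3**k with R(k) = B(k−1)f(k)/C(k) = 3*(3*k + 2)/(3*k**2 + 8*k + 14).
Δs = (3*k**2 + 8*k + 14)*factorial(k + 3)/(3*3**k), as required.
Evaluate: s_(n+1) = 3**(-n - 1)*(3*n + 5)*factorial(n + 4); subtract s_(0) = 12 ⇒ S(n) = -12 + n*factorial(n + 4)/3**n + 5*factorial(n + 4)/(3*3**n).

S(n) = -12 + n*factorial(n + 4)/3**n + 5*factorial(n + 4)/(3*3**n)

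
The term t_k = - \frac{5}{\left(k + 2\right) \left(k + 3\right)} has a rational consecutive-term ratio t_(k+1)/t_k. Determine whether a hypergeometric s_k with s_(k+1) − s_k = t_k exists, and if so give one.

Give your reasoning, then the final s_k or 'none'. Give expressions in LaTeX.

Ratio r(k) = (k + 2)/(k + 4).
So A=k + 2 and B=k + 4, with C=1.
Solve (k + 2)·f(k+1) − (k + 3)·f(k) = 1.
d = 1 from the (1,1,0) case.
Match coefficients ⇒ f(k) = k/2.
Get s_k = R·t_k = -5*k/(2*k + 4) with R(k) = B(k−1)f(k)/C(k) = k*(k + 3)/2.
Check: Δs_k = -5/(k**2 + 5*k + 6). ✓

s_k = - \frac{5 k}{2 k + 4}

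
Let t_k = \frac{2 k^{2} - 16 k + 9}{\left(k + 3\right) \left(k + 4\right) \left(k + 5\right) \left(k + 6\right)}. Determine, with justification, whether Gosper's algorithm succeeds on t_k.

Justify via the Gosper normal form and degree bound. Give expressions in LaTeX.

Yes. s_k = \frac{k \left(k^{2} - 18 k + 62\right)}{15 \left(k + 3\right) \left(k + 4\right) \left(k + 5\right)}.

The ratio is -(k + 3)*(16*k - 2*(k + 1)**2 + 7)/((k + 7)*(2*k**2 - 16*k + 9)).
So A=k + 3 and B=k + 7, with C=k**2 - 8*k + 9/2.
Key eq: (k + 3)·f(k+1) = (k + 6)·f(k) + (k**2 - 8*k + 9/2).
Bound: deg f ≤ 3.
Match coefficients ⇒ f(k) = k*(k**2 - 18*k + 62)/30.
Certificate R = B(k−1)f/C = k*(k + 6)*(k**2 - 18*k + 62)/(15*(2*k**2 - 16*k + 9)) gives s_k = k*(k**2 - 18*k + 62)/(15*(k + 3)*(k + 4)*(k + 5)).
s_(k+1) − s_k = (2*k**2 - 16*k + 9)/(k**4 + 18*k**3 + 119*k**2 + 342*k + 360) = t_k.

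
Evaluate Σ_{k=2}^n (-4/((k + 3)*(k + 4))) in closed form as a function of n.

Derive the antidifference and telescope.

Ratio r(k) = (k + 3)/(k + 5).
Normal form (A,B,C) = (k + 3, k + 5, 1).
Set up (k + 3)·f(k+1) − (k + 4)·f(k) − (1) = 0.
Bound: deg f ≤ 1.
Solving with deg f ≤ 1: f(k) = k/3.
Then R = B(k−1)f/C = k*(k + 4)/3, so s_k = R(k)·t_k = -4*k/(3*k + 9).
Check: Δs_k = -4/(k**2 + 7*k + 12). ✓
s_(n+1) = 4*(-n - 1)/(3*(n + 4)) and s_(2) = -8/15, so S(n) = 4*(1 - n)/(5*(n + 4)).

S(n) = 4*(1 - n)/(5*(n + 4))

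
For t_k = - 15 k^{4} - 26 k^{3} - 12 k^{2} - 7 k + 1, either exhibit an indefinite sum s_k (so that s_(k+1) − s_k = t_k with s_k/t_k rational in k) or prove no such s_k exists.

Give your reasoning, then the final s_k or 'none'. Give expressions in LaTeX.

t_(k+1)/t_k = (15*k**4 + 86*k**3 + 180*k**2 + 169*k + 59)/(15*k**4 + 26*k**3 + 12*k**2 + 7*k - 1).
Normal form (A,B,C) = (1, 1, k**4 + 26*k**3/15 + 4*k**2/5 + 7*k/15 - 1/15).
Set up (1)·f(k+1) − (1)·f(k) − (k**4 + 26*k**3/15 + 4*k**2/5 + 7*k/15 - 1/15) = 0.
Degrees (0,0,4) ⇒ d ≤ 5.
Solving with deg f ≤ 5: f(k) = k*(3*k**4 - k**3 - 4*k**2 + 4*k - 3)/15.
R(k) = B(k−1)·f(k)/C(k) = k*(3*k**4 - k**3 - 4*k**2 + 4*k - 3)/(15*k**4 + 26*k**3 + 12*k**2 + 7*k - 1); s_k = R·t_k = k*(-3*k**4 + k**3 + 4*k**2 - 4*k + 3).
s_(k+1) − s_k = -15*k**4 - 26*k**3 - 12*k**2 - 7*k + 1 = t_k.

s_k = k \left(- 3 k^{4} + k^{3} + 4 k^{2} - 4 k + 3\right)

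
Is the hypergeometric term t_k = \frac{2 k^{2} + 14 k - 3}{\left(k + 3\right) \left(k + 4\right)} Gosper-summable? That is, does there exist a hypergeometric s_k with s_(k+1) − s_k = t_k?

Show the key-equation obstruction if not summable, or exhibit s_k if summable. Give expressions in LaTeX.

r(k) = (k + 3)*(14*k + 2*(k + 1)**2 + 11)/((k + 5)*(2*k**2 + 14*k - 3)) after simplifying.
Gosper form: A/B · C(k+1)/C(k) with A=k + 3, B=k + 5, C=k**2 + 7*k - 3/2.
Key eq: (k + 3)·f(k+1) = (k + 4)·f(k) + (k**2 + 7*k - 3/2).
Degrees (1,1,2) ⇒ d ≤ 2.
Solve for f: f(k) = k*(2*k - 3)/2 (degree 2 ≤ 2).
Get s_k = R·t_k = k*(2*k - 3)/(k + 3) with R(k) = B(k−1)f(k)/C(k) = k*(k + 4)*(2*k - 3)/(2*k**2 + 14*k - 3).
Verify: (2*k**2 + 14*k - 3)/(k**2 + 7*k + 12) matches t_k.

Yes. s_k = \frac{k \left(2 k - 3\right)}{k + 3}.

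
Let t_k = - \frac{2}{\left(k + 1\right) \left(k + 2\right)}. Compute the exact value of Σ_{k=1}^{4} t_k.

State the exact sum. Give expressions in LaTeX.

Step 1: r(k) = (k + 1)/(k + 3).
So A=k + 1 and B=k + 3, with C=1.
f must satisfy (k + 1)·f(k+1) − (k + 2)·f(k) = 1.
From deg A=1, deg B=1, deg C=0: d=1.
Solve for f: f(k) = k (degree 1 ≤ 1).
Get s_k = R·t_k = -2*k/(k + 1) with R(k) = B(k−1)f(k)/C(k) = k*(k + 2).
Check: Δs_k = -2/(k**2 + 3*k + 2). ✓
Telescoping: Σ = s_(5) − s_(1) = -5/3 − (-1) = -2/3.

Σ = -2/3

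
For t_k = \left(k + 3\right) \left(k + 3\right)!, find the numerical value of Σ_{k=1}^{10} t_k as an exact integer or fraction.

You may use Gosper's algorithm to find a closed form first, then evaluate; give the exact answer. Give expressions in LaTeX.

Σ = 87178291176

Compute t_(k+1)/t_k: get (k + 4)**2/(k + 3).
Take A(k)=k + 4, B(k)=1, C(k)=k + 3.
f must satisfy (k + 4)·f(k+1) − (1)·f(k) = k + 3.
Degrees (1,0,1) ⇒ d ≤ 0.
Coefficient equations give f(k) = 1.
Certificate R = B(k−1)f/C = 1/(k + 3) gives s_k = factorial(k + 3).
s_(k+1) − s_k = (k + 3)*factorial(k + 3) = t_k.
Sum = s_(11) − s_(1); s_(11) = 87178291200, s_(1) = 24 ⇒ 87178291176.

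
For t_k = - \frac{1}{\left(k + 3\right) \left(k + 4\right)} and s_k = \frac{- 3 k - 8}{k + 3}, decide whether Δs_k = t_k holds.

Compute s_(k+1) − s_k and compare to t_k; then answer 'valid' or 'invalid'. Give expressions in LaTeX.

Valid: the claim telescopes to t_k.

s_(k+1) = (-3*k - 11)/(k + 4)
s_(k+1) − s_k = -1/(k**2 + 7*k + 12)
(s_(k+1) − s_k) − t_k = 0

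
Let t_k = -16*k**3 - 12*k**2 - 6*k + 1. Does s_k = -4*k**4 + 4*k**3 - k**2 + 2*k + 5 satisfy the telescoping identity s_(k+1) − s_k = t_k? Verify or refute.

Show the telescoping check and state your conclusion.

valid (s_(k+1) − s_k reduces to t_k)

s_(k+1) = -4*k**4 - 12*k**3 - 13*k**2 - 4*k + 6
s_(k+1) − s_k = -16*k**3 - 12*k**2 - 6*k + 1
(s_(k+1) − s_k) − t_k = 0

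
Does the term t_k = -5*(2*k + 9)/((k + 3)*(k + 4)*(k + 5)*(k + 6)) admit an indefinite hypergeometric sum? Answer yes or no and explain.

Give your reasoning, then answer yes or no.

Yes. s_k = k*(-k - 8)/(3*(k**2 + 8*k + 15)).

The ratio is (k + 3)*(2*k + 11)/((k + 7)*(2*k + 9)).
Normal form (A,B,C) = (k + 3, k + 7, k + 9/2).
Key eq: (k + 3)·f(k+1) = (k + 6)·f(k) + (k + 9/2).
From deg A=1, deg B=1, deg C=1: d=3.
Solving with deg f ≤ 3: f(k) = k*(k + 4)*(k + 8)/30.
So s_k = (B(k−1)f/C)·t_k = (k*(k + 4)*(k + 6)*(k + 8)/(15*(2*k + 9)))·t_k = k*(-k - 8)/(3*(k**2 + 8*k + 15)).
s_(k+1) − s_k = 5*(-2*k - 9)/(k**4 + 18*k**3 + 119*k**2 + 342*k + 360) = t_k.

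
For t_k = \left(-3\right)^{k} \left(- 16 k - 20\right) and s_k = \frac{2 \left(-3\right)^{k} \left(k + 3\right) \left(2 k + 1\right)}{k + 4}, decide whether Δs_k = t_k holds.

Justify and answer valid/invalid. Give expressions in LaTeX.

Invalid: residual \frac{\left(-3\right)^{k} \left(16 k^{2} + 88 k + 82\right)}{k^{2} + 9 k + 20} ≠ 0.

s_(k+1) = 2*(-3)**(k + 1)*(k + 4)*(2*k + 3)/(k + 5)
s_(k+1) − s_k = (-3)**k*(-16*k**3 - 148*k**2 - 412*k - 318)/(k**2 + 9*k + 20)
(s_(k+1) − s_k) − t_k = (-3)**k*(16*k**2 + 88*k + 82)/(k**2 + 9*k + 20)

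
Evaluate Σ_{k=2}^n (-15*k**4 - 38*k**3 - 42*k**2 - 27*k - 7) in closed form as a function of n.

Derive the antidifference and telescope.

The ratio is (15*k**4 + 98*k**3 + 246*k**2 + 285*k + 129)/(15*k**4 + 38*k**3 + 42*k**2 + 27*k + 7).
A = 1, B = 1, C = k**4 + 38*k**3/15 + 14*k**2/5 + 9*k/5 + 7/15.
Solve (1)·f(k+1) − (1)·f(k) = k**4 + 38*k**3/15 + 14*k**2/5 + 9*k/5 + 7/15.
Bound: deg f ≤ 5.
Match coefficients ⇒ f(k) = k**2*(3*k**3 + 2*k**2 + 2)/15.
R(k) = B(k−1)·f(k)/C(k) = k**2*(3*k**3 + 2*k**2 + 2)/(15*k**4 + 38*k**3 + 42*k**2 + 27*k + 7); s_k = R·t_k = k**2*(-3*k**3 - 2*k**2 - 2).
Δs = -15*k**4 - 38*k**3 - 42*k**2 - 27*k - 7, as required.
Evaluate: s_(n+1) = -3*n**5 - 17*n**4 - 38*n**3 - 44*n**2 - 27*n - 7; subtract s_(2) = -136 ⇒ S(n) = -3*n**5 - 17*n**4 - 38*n**3 - 44*n**2 - 27*n + 129.

S(n) = -3*n**5 - 17*n**4 - 38*n**3 - 44*n**2 - 27*n + 129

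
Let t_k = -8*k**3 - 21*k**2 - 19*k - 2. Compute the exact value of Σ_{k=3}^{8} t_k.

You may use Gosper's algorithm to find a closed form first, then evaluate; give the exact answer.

Σ = -15114

r(k) = (8*k**3 + 45*k**2 + 85*k + 50)/(8*k**3 + 21*k**2 + 19*k + 2) after simplifying.
Normal form (A,B,C) = (1, 1, k**3 + 21*k**2/8 + 19*k/8 + 1/4).
Set up (1)·f(k+1) − (1)·f(k) − (k**3 + 21*k**2/8 + 19*k/8 + 1/4) = 0.
Degrees (0,0,3) ⇒ d ≤ 4.
A polynomial solution: f(k) = k*(2*k**3 + 3*k**2 + k - 4)/8.
Then R = B(k−1)f/C = k*(2*k**3 + 3*k**2 + k - 4)/(8*k**3 + 21*k**2 + 19*k + 2), so s_k = R(k)·t_k = k*(-2*k**3 - 3*k**2 - k + 4).
s_(k+1) − s_k = -8*k**3 - 21*k**2 - 19*k - 2 = t_k.
Σ_(k=3)^(8) t_k = s_(9) − s_(3) = -15354 − (-240) = -15114.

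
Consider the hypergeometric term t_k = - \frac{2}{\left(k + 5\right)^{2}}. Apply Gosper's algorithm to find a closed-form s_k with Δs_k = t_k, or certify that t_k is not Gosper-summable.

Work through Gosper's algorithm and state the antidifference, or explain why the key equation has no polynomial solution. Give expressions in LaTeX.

Ratio r(k) = (k + 5)**2/(k + 6)**2.
So A=k**2 + 10*k + 25 and B=k**2 + 12*k + 36, with C=1.
f must satisfy (k**2 + 10*k + 25)·f(k+1) − (k**2 + 10*k + 25)·f(k) = 1.
Bound: deg f ≤ 0.
Put f(k) = c0: A·f(k+1) − B(k−1)·f(k) − C = -1; need -1 = 0 — inconsistent ⇒ no f, not summable.

none (Gosper's algorithm certifies no s_k)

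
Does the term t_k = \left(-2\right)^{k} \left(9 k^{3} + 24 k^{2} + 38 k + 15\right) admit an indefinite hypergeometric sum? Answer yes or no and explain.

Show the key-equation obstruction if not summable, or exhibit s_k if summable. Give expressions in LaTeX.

Ratio r(k) = 2*(-9*k**3 - 51*k**2 - 113*k - 86)/(9*k**3 + 24*k**2 + 38*k + 15).
So A=-2 and B=1, with C=k**3 + 8*k**2/3 + 38*k/9 + 5/3.
Need (-2)·f(k+1) − (1)·f(k) = k**3 + 8*k**2/3 + 38*k/9 + 5/3.
d = 3 from the (0,0,3) case.
A polynomial solution: f(k) = -(3*k**3 + 2*k**2 + 4*k - 1)/9.
Then R = B(k−1)f/C = -(3*k**3 + 2*k**2 + 4*k - 1)/(9*k**3 + 24*k**2 + 38*k + 15), so s_k = R(k)·t_k = (-2)**k*(-3*k**3 - 2*k**2 - 4*k + 1).
Δs = (-2)**k*(9*k**3 + 24*k**2 + 38*k + 15), as required.

Yes. s_k = \left(-2\right)^{k} \left(- 3 k^{3} - 2 k^{2} - 4 k + 1\right).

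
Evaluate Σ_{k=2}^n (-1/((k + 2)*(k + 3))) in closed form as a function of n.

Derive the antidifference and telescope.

The ratio is (k + 2)/(k + 4).
Take A(k)=k + 2, B(k)=k + 4, C(k)=1.
f must satisfy (k + 2)·f(k+1) − (k + 3)·f(k) = 1.
deg f ≤ 1 (via 1,1,0).
Match coefficients ⇒ f(k) = k/2.
Get s_k = R·t_k = -k/(2*k + 4) with R(k) = B(k−1)f(k)/C(k) = k*(k + 3)/2.
s_(k+1) − s_k = -1/(k**2 + 5*k + 6) = t_k.
s_(n+1) = (-n - 1)/(2*(n + 3)) and s_(2) = -1/4, so S(n) = (1 - n)/(4*(n + 3)).

S(n) = (1 - n)/(4*(n + 3))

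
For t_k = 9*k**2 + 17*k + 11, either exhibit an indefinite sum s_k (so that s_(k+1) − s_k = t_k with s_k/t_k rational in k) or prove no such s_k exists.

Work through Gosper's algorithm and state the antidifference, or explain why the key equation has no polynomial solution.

s_k = k*(3*k**2 + 4*k + 4)

The ratio is (9*k**2 + 35*k + 37)/(9*k**2 + 17*k + 11).
Gosper form: A/B · C(k+1)/C(k) with A=1, B=1, C=k**2 + 17*k/9 + 11/9.
Key eq: (1)·f(k+1) = (1)·f(k) + (k**2 + 17*k/9 + 11/9).
Bound: deg f ≤ 3.
Solve for f: f(k) = k*(3*k**2 + 4*k + 4)/9 (degree 3 ≤ 3).
R(k) = B(k−1)·f(k)/C(k) = k*(3*k**2 + 4*k + 4)/(9*k**2 + 17*k + 11); s_k = R·t_k = k*(3*k**2 + 4*k + 4).
Δs = 9*k**2 + 17*k + 11, as required.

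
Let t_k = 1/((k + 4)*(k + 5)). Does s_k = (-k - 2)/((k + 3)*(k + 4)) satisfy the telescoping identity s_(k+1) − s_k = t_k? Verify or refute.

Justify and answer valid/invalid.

s_(k+1) = (-k - 3)/((k + 4)*(k + 5))
s_(k+1) − s_k = (k + 1)/(k**3 + 12*k**2 + 47*k + 60)
(s_(k+1) − s_k) − t_k = -2/(k**3 + 12*k**2 + 47*k + 60)

Invalid: residual -2/(k**3 + 12*k**2 + 47*k + 60) ≠ 0.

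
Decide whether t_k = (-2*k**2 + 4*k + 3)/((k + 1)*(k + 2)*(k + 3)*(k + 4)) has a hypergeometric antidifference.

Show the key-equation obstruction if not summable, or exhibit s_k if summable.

Yes. s_k = k*(2*k + 1)/((k + 1)*(k + 2)*(k + 3)).

Step 1: r(k) = (k + 1)*(4*k - 2*(k + 1)**2 + 7)/((k + 5)*(-2*k**2 + 4*k + 3)).
Normal form (A,B,C) = (k + 1, k + 5, k**2 - 2*k - 3/2).
Need (k + 1)·f(k+1) − (k + 4)·f(k) = k**2 - 2*k - 3/2.
deg f ≤ 3 (via 1,1,2).
A polynomial solution: f(k) = -k*(2*k + 1)/2.
R(k) = B(k−1)·f(k)/C(k) = -k*(k + 4)*(2*k + 1)/(2*k**2 - 4*k - 3); s_k = R·t_k = k*(2*k + 1)/((k + 1)*(k + 2)*(k + 3)).
s_(k+1) − s_k = (-2*k**2 + 4*k + 3)/(k**4 + 10*k**3 + 35*k**2 + 50*k + 24) = t_k.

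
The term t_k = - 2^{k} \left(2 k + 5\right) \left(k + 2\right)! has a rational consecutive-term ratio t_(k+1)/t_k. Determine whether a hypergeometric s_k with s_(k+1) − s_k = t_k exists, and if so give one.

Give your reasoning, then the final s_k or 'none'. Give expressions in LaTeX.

s_k = - 2^{k} \left(k + 2\right)!

r(k) = 2*(k + 3)*(2*k + 7)/(2*k + 5) after simplifying.
Normal form (A,B,C) = (2*k + 6, 1, k + 5/2).
Need (2*k + 6)·f(k+1) − (1)·f(k) = k + 5/2.
Degrees (1,0,1) ⇒ d ≤ 0.
Solve for f: f(k) = 1/2 (degree 0 ≤ 0).
Certificate R = B(k−1)f/C = 1/(2*k + 5) gives s_k = -2**k*factorial(k + 2).
Verify: -2**k*(2*k + 5)*factorial(k + 2) matches t_k.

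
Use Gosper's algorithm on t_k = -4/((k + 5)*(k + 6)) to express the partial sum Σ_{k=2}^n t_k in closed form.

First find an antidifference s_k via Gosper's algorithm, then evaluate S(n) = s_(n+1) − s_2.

S(n) = 4*(1 - n)/(7*(n + 6))

Step 1: r(k) = (k + 5)/(k + 7).
Factor: A=k + 5; B=k + 7; C=1.
Key eq: (k + 5)·f(k+1) = (k + 6)·f(k) + (1).
Degrees (1,1,0) ⇒ d ≤ 1.
Solve for f: f(k) = k/5 (degree 1 ≤ 1).
Then R = B(k−1)f/C = k*(k + 6)/5, so s_k = R(k)·t_k = -4*k/(5*k + 25).
Δs = -4/(k**2 + 11*k + 30), as required.
Telescope: S(n) = s_(n+1) − s_(2) = 4*(-n - 1)/(5*(n + 6)) − (-8/35) = 4*(1 - n)/(7*(n + 6)).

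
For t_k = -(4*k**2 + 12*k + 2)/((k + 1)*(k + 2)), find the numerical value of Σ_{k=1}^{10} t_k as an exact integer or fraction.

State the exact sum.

Step 1: r(k) = (k + 1)*(6*k + 2*(k + 1)**2 + 7)/((k + 3)*(2*k**2 + 6*k + 1)).
Normal form (A,B,C) = (k + 1, k + 3, k**2 + 3*k + 1/2).
Solve (k + 1)·f(k+1) − (k + 2)·f(k) = k**2 + 3*k + 1/2.
From deg A=1, deg B=1, deg C=2: d=2.
Solving with deg f ≤ 2: f(k) = k*(2*k - 1)/2.
R(k) = B(k−1)·f(k)/C(k) = k*(k + 2)*(2*k - 1)/(2*k**2 + 6*k + 1); s_k = R·t_k = 2*k*(1 - 2*k)/(k + 1).
Check: Δs_k = 2*(-2*k**2 - 6*k - 1)/(k**2 + 3*k + 2). ✓
Sum = s_(11) − s_(1); s_(11) = -77/2, s_(1) = -1 ⇒ -75/2.

Σ = -75/2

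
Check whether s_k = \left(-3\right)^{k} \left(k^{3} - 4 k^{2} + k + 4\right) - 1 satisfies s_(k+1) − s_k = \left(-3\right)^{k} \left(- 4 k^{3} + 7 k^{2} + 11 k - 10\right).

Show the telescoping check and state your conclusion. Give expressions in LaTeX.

valid (s_(k+1) − s_k reduces to t_k)

s_(k+1) = (-3)**(k + 1)*(k + (k + 1)**3 - 4*(k + 1)**2 + 5) - 1
s_(k+1) − s_k = (-3)**k*(-4*k**3 + 7*k**2 + 11*k - 10)
(s_(k+1) − s_k) − t_k = 0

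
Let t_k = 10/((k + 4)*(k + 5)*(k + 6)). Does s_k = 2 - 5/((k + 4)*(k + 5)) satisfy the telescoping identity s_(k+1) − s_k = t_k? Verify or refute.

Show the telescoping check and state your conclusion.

Valid: the claim telescopes to t_k.

s_(k+1) = 2 - 5/((k + 5)*(k + 6))
s_(k+1) − s_k = 10/(k**3 + 15*k**2 + 74*k + 120)
(s_(k+1) − s_k) − t_k = 0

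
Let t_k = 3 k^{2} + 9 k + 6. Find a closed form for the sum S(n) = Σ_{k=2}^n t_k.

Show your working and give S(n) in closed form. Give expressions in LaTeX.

S(n) = n^{3} + 6 n^{2} + 11 n - 18

Step 1: r(k) = (k + 3)/(k + 1).
Factor: A=1; B=1; C=k**2 + 3*k + 2.
Set up (1)·f(k+1) − (1)·f(k) − (k**2 + 3*k + 2) = 0.
Degrees (0,0,2) ⇒ d ≤ 3.
Solving with deg f ≤ 3: f(k) = k*(k + 1)*(k + 2)/3.
Then R = B(k−1)f/C = k/3, so s_k = R(k)·t_k = k*(k**2 + 3*k + 2).
s_(k+1) − s_k = 3*k**2 + 9*k + 6 = t_k.
Telescope: S(n) = s_(n+1) − s_(2) = n**3 + 6*n**2 + 11*n + 6 − (24) = n**3 + 6*n**2 + 11*n - 18.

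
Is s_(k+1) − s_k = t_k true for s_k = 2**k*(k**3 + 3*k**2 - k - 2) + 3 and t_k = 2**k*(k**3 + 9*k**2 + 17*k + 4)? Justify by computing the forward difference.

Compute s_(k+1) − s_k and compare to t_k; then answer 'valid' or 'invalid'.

valid (s_(k+1) − s_k reduces to t_k)

s_(k+1) = 2**(k + 1)*(-k + (k + 1)**3 + 3*(k + 1)**2 - 3) + 3
s_(k+1) − s_k = 2**k*(k**3 + 9*k**2 + 17*k + 4)
(s_(k+1) − s_k) − t_k = 0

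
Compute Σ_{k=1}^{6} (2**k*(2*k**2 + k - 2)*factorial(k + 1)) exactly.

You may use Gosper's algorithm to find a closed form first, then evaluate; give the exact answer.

The ratio is 2*(k + 2)*(k + 2*(k + 1)**2 - 1)/(2*k**2 + k - 2).
A = 2*k + 4, B = 1, C = k**2 + k/2 - 1.
Key eq: (2*k + 4)·f(k+1) = (1)·f(k) + (k**2 + k/2 - 1).
deg f ≤ 1 (via 1,0,2).
Solving with deg f ≤ 1: f(k) = (k - 2)/2.
Then R = B(k−1)f/C = (k - 2)/(2*k**2 + k - 2), so s_k = R(k)·t_k = 2**k*(k - 2)*factorial(k + 1).
Verify: 2**k*(2*k**2 + k - 2)*factorial(k + 1) matches t_k.
Σ_(k=1)^(6) t_k = s_(7) − s_(1) = 25804800 − (-4) = 25804804.

Σ = 25804804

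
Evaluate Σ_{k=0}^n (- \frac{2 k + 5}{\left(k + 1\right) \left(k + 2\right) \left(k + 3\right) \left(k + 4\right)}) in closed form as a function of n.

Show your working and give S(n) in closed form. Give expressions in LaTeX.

Ratio r(k) = (k + 1)*(2*k + 7)/((k + 5)*(2*k + 5)).
Take A(k)=k + 1, B(k)=k + 5, C(k)=k + 5/2.
Set up (k + 1)·f(k+1) − (k + 4)·f(k) − (k + 5/2) = 0.
Degrees (1,1,1) ⇒ d ≤ 3.
A polynomial solution: f(k) = k*(k + 2)*(k + 4)/6.
R(k) = B(k−1)·f(k)/C(k) = k*(k + 2)*(k + 4)**2/(3*(2*k + 5)); s_k = R·t_k = k*(-k - 4)/(3*(k**2 + 4*k + 3)).
s_(k+1) − s_k = (-2*k - 5)/(k**4 + 10*k**3 + 35*k**2 + 50*k + 24) = t_k.
s_(n+1) = (-n**2 - 6*n - 5)/(3*(n**2 + 6*n + 8)) and s_(0) = 0, so S(n) = (-n**2 - 6*n - 5)/(3*(n**2 + 6*n + 8)).

S(n) = \frac{- n^{2} - 6 n - 5}{3 \left(n^{2} + 6 n + 8\right)}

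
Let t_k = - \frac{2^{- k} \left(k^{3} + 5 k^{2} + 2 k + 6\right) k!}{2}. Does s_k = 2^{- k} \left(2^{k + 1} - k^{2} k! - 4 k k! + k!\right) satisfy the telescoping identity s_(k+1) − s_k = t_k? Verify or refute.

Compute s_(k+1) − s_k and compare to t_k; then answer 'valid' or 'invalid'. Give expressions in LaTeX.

s_(k+1) = (4*2**k - k**3*factorial(k) - 7*k**2*factorial(k) - 10*k*factorial(k) - 4*factorial(k))/(2*2**k)
s_(k+1) − s_k = -(k**3 + 5*k**2 + 2*k + 6)*factorial(k)/(2*2**k)
(s_(k+1) − s_k) − t_k = 0

valid (s_(k+1) − s_k reduces to t_k)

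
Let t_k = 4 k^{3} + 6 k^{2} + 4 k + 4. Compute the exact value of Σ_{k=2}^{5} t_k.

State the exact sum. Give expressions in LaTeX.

Ratio r(k) = (2*k**3 + 9*k**2 + 14*k + 9)/(2*k**3 + 3*k**2 + 2*k + 2).
Factor: A=1; B=1; C=k**3 + 3*k**2/2 + k + 1.
f must satisfy (1)·f(k+1) − (1)·f(k) = k**3 + 3*k**2/2 + k + 1.
Bound: deg f ≤ 4.
Match coefficients ⇒ f(k) = k*(k**3 + 3)/4.
Then R = B(k−1)f/C = k*(k**3 + 3)/(2*(2*k**3 + 3*k**2 + 2*k + 2)), so s_k = R(k)·t_k = k*(k**3 + 3).
Verify: 4*k**3 + 6*k**2 + 4*k + 4 matches t_k.
Σ_(k=2)^(5) t_k = s_(6) − s_(2) = 1314 − (22) = 1292.

Σ = 1292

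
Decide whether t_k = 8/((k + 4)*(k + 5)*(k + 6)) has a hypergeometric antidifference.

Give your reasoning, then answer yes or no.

Yes. s_k = k*(k + 9)/(5*(k + 4)*(k + 5)).

Compute t_(k+1)/t_k: get (k + 4)/(k + 7).
Factor: A=k + 4; B=k + 7; C=1.
Solve (k + 4)·f(k+1) − (k + 6)·f(k) = 1.
Bound: deg f ≤ 2.
Solve for f: f(k) = k*(k + 9)/40 (degree 2 ≤ 2).
Certificate R = B(k−1)f/C = k*(k + 6)*(k + 9)/40 gives s_k = k*(k + 9)/(5*(k + 4)*(k + 5)).
Verify: 8/(k**3 + 15*k**2 + 74*k + 120) matches t_k.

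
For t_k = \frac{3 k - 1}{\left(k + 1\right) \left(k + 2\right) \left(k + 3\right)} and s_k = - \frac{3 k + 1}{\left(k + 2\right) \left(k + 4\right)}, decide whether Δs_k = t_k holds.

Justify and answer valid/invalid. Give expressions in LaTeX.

Invalid: residual \frac{3 \left(- 6 k^{2} - 21 k + 1\right)}{k^{5} + 15 k^{4} + 85 k^{3} + 225 k^{2} + 274 k + 120} ≠ 0.

s_(k+1) = (-3*k - 4)/((k + 3)*(k + 5))
s_(k+1) − s_k = (3*k**2 + 5*k - 17)/(k**4 + 14*k**3 + 71*k**2 + 154*k + 120)
(s_(k+1) − s_k) − t_k = 3*(-6*k**2 - 21*k + 1)/(k**5 + 15*k**4 + 85*k**3 + 225*k**2 + 274*k + 120)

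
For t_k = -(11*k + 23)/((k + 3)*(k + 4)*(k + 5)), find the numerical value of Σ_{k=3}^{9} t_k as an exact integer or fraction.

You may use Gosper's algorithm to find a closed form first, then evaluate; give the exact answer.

Σ = -379/546

Ratio r(k) = (k + 3)*(11*k + 34)/((k + 6)*(11*k + 23)).
A = k + 3, B = k + 6, C = k + 23/11.
Need (k + 3)·f(k+1) − (k + 5)·f(k) = k + 23/11.
deg f ≤ 2 (via 1,1,1).
Solving with deg f ≤ 2: f(k) = k*(7*k + 16)/33.
Then R = B(k−1)f/C = k*(k + 5)*(7*k + 16)/(3*(11*k + 23)), so s_k = R(k)·t_k = k*(-7*k - 16)/(3*(k + 3)*(k + 4)).
Verify: (-11*k - 23)/(k**3 + 12*k**2 + 47*k + 60) matches t_k.
Σ_(k=3)^(9) t_k = s_(10) − s_(3) = -430/273 − (-37/42) = -379/546.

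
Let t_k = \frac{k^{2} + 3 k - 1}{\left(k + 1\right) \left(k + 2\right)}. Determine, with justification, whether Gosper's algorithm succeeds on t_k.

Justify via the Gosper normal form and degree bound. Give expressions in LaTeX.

Yes. s_k = \frac{k \left(k - 2\right)}{k + 1}.

Compute t_(k+1)/t_k: get (k + 1)*(3*k + (k + 1)**2 + 2)/((k + 3)*(k**2 + 3*k - 1)).
Factor: A=k + 1; B=k + 3; C=k**2 + 3*k - 1.
Need (k + 1)·f(k+1) − (k + 2)·f(k) = k**2 + 3*k - 1.
d = 2 from the (1,1,2) case.
Solve for f: f(k) = k*(k - 2) (degree 2 ≤ 2).
Certificate R = B(k−1)f/C = k*(k - 2)*(k + 2)/(k**2 + 3*k - 1) gives s_k = k*(k - 2)/(k + 1).
Check: Δs_k = (k**2 + 3*k - 1)/(k**2 + 3*k + 2). ✓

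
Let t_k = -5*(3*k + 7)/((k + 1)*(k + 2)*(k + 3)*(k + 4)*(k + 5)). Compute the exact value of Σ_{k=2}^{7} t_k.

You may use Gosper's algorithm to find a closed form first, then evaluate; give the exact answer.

r(k) = (k + 1)*(3*k + 10)/((k + 6)*(3*k + 7)) after simplifying.
Take A(k)=k + 1, B(k)=k + 6, C(k)=k + 7/3.
Need (k + 1)·f(k+1) − (k + 5)·f(k) = k + 7/3.
deg f ≤ 4 (via 1,1,1).
A polynomial solution: f(k) = k*(k + 2)*(k**2 + 8*k + 19)/36.
Get s_k = R·t_k = 5*k*(-k**2 - 8*k - 19)/(12*(k**3 + 8*k**2 + 19*k + 12)) with R(k) = B(k−1)f(k)/C(k) = k*(k + 2)*(k + 5)*(k**2 + 8*k + 19)/(12*(3*k + 7)).
Verify: 5*(-3*k - 7)/(k**5 + 15*k**4 + 85*k**3 + 225*k**2 + 274*k + 120) matches t_k.
Σ_(k=2)^(7) t_k = s_(8) − s_(2) = -245/594 − (-13/36) = -61/1188.

Σ = -61/1188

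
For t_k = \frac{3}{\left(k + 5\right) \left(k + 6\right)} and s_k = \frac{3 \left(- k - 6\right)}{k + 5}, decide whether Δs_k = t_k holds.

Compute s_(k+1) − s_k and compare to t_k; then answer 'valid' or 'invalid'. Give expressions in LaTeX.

s_(k+1) = 3*(-k - 7)/(k + 6)
s_(k+1) − s_k = 3/(k**2 + 11*k + 30)
(s_(k+1) − s_k) − t_k = 0

valid (s_(k+1) − s_k reduces to t_k)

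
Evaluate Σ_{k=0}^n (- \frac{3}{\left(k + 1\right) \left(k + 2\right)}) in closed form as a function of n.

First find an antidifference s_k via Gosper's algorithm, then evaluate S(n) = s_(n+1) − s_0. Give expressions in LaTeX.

Compute t_(k+1)/t_k: get (k + 1)/(k + 3).
Factor: A=k + 1; B=k + 3; C=1.
Need (k + 1)·f(k+1) − (k + 2)·f(k) = 1.
d = 1 from the (1,1,0) case.
Match coefficients ⇒ f(k) = k.
So s_k = (B(k−1)f/C)·t_k = (k*(k + 2))·t_k = -3*k/(k + 1).
Verify: -3/(k**2 + 3*k + 2) matches t_k.
Telescope: S(n) = s_(n+1) − s_(0) = 3*(-n - 1)/(n + 2) − (0) = 3*(-n - 1)/(n + 2).

S(n) = \frac{3 \left(- n - 1\right)}{n + 2}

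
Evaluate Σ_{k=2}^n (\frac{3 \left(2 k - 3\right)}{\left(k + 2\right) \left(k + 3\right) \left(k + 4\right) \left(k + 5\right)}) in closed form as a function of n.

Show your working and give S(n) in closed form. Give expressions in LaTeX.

S(n) = \frac{n^{3} + 12 n^{2} - 25 n + 12}{24 \left(n^{3} + 12 n^{2} + 47 n + 60\right)}

t_(k+1)/t_k = (k + 2)*(2*k - 1)/((k + 6)*(2*k - 3)).
Gosper form: A/B · C(k+1)/C(k) with A=k + 2, B=k + 6, C=k - 3/2.
Set up (k + 2)·f(k+1) − (k + 5)·f(k) − (k - 3/2) = 0.
From deg A=1, deg B=1, deg C=1: d=3.
Match coefficients ⇒ f(k) = -k*(k**2 + 9*k + 98)/144.
Certificate R = B(k−1)f/C = -k*(k + 5)*(k**2 + 9*k + 98)/(72*(2*k - 3)) gives s_k = k*(-k**2 - 9*k - 98)/(24*(k + 2)*(k + 3)*(k + 4)).
Δs = 3*(2*k - 3)/(k**4 + 14*k**3 + 71*k**2 + 154*k + 120), as required.
Telescope: S(n) = s_(n+1) − s_(2) = (-n**3 - 12*n**2 - 119*n - 108)/(24*(n**3 + 12*n**2 + 47*n + 60)) − (-1/12) = (n**3 + 12*n**2 - 25*n + 12)/(24*(n**3 + 12*n**2 + 47*n + 60)).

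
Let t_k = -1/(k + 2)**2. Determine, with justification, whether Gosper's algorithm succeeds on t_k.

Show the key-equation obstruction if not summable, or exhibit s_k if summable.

No — key equation has no polynomial f.

Compute t_(k+1)/t_k: get (k + 2)**2/(k + 3)**2.
A = k**2 + 4*k + 4, B = k**2 + 6*k + 9, C = 1.
Solve (k**2 + 4*k + 4)·f(k+1) − (k**2 + 4*k + 4)·f(k) = 1.
deg f ≤ 0 (via 2,2,0).
Write f(k) = c0. Then LHS − RHS = -1, requiring -1 = 0: contradictory. No certificate.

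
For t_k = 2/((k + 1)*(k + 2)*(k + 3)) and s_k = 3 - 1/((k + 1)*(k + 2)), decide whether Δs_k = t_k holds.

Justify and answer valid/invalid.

s_(k+1) = 3 - 1/((k + 2)*(k + 3))
s_(k+1) − s_k = 2/(k**3 + 6*k**2 + 11*k + 6)
(s_(k+1) − s_k) − t_k = 0

Valid: the claim telescopes to t_k.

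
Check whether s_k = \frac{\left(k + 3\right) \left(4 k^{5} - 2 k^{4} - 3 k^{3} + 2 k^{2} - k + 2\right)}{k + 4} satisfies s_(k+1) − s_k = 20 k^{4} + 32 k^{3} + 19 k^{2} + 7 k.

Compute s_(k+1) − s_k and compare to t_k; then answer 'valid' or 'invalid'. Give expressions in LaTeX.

s_(k+1) = (4*k**6 + 34*k**5 + 101*k**4 + 137*k**3 + 90*k**2 + 26*k + 8)/(k + 5)
s_(k+1) − s_k = (20*k**6 + 196*k**5 + 593*k**4 + 668*k**3 + 362*k**2 + 111*k + 2)/(k**2 + 9*k + 20)
(s_(k+1) − s_k) − t_k = (-16*k**5 - 114*k**4 - 150*k**3 - 81*k**2 - 29*k + 2)/(k**2 + 9*k + 20)

Invalid: residual \frac{- 16 k^{5} - 114 k^{4} - 150 k^{3} - 81 k^{2} - 29 k + 2}{k^{2} + 9 k + 20} ≠ 0.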